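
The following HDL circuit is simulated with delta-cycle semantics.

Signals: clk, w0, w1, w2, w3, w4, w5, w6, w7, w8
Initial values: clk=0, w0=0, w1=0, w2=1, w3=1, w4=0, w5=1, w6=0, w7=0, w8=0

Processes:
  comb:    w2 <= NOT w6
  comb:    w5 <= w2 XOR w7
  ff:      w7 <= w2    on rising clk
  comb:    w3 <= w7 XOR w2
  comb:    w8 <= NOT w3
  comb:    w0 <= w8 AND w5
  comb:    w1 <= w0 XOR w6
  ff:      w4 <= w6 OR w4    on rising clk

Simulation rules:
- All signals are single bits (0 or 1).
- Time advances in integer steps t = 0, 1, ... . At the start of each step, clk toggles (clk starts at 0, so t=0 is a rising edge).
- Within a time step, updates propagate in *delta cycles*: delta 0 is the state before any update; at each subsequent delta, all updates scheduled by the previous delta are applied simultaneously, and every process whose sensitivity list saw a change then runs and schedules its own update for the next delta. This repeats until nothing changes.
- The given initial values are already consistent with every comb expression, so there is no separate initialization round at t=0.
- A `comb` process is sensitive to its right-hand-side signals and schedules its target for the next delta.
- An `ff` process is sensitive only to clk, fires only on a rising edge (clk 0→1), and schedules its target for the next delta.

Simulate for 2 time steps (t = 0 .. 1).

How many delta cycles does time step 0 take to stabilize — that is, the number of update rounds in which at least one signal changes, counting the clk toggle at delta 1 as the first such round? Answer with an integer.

4

[bits: w6,w1,w4,w5,w2,w0,w3,w8,w7,clk]
t=0: Δ0=0001101000 Δ1=0001101001 Δ2=0001101011 Δ3=0000100011 Δ4=0000100111 | 4Δ
t=1: Δ0=0000100111 Δ1=0000100110 | 1Δ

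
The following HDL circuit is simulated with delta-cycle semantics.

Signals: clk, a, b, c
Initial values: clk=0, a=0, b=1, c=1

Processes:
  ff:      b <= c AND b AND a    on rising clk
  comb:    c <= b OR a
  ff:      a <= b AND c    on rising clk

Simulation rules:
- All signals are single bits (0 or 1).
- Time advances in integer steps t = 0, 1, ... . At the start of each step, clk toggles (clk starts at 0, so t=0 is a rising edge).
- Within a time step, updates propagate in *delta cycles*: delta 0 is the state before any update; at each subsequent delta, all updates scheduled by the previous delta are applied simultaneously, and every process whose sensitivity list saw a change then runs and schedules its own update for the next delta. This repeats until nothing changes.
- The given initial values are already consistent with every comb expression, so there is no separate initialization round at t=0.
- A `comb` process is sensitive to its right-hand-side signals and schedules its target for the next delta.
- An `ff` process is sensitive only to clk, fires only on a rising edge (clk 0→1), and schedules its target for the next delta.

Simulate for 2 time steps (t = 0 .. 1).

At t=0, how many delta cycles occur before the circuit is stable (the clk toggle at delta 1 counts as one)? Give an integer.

2

t=0 Δ0: a=0 b=1 clk=0 c=1
  Δ1: clk:0→1
  Δ2: a:0→1, b:1→0
  (2Δ to stable)
t=1 Δ0: a=1 b=0 clk=1 c=1
  Δ1: clk:1→0
  (1Δ to stable)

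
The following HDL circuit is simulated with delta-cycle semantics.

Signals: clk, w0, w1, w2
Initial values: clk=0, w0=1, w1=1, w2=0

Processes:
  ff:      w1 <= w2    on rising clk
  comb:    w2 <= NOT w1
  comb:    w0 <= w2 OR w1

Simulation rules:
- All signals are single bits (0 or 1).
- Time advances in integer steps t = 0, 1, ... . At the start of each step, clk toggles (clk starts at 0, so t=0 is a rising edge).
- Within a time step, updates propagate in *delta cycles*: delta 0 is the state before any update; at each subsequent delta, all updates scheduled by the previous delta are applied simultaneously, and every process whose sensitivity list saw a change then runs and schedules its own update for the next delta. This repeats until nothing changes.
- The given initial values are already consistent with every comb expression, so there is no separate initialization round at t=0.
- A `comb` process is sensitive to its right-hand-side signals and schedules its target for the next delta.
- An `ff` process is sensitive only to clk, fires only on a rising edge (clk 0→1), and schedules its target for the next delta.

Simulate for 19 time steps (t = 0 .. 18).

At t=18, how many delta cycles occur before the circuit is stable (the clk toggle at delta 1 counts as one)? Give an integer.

3

[bits: w2,clk,w1,w0]
t=0: Δ0=0011 Δ1=0111 Δ2=0101 Δ3=1100 Δ4=1101 | 4Δ
t=1: Δ0=1101 Δ1=1001 | 1Δ
t=2: Δ0=1001 Δ1=1101 Δ2=1111 Δ3=0111 | 3Δ
t=3: Δ0=0111 Δ1=0011 | 1Δ
t=4: Δ0=0011 Δ1=0111 Δ2=0101 Δ3=1100 Δ4=1101 | 4Δ
t=5: Δ0=1101 Δ1=1001 | 1Δ
t=6: Δ0=1001 Δ1=1101 Δ2=1111 Δ3=0111 | 3Δ
t=7: Δ0=0111 Δ1=0011 | 1Δ
t=8: Δ0=0011 Δ1=0111 Δ2=0101 Δ3=1100 Δ4=1101 | 4Δ
t=9: Δ0=1101 Δ1=1001 | 1Δ
t=10: Δ0=1001 Δ1=1101 Δ2=1111 Δ3=0111 | 3Δ
t=11: Δ0=0111 Δ1=0011 | 1Δ
t=12: Δ0=0011 Δ1=0111 Δ2=0101 Δ3=1100 Δ4=1101 | 4Δ
t=13: Δ0=1101 Δ1=1001 | 1Δ
t=14: Δ0=1001 Δ1=1101 Δ2=1111 Δ3=0111 | 3Δ
t=15: Δ0=0111 Δ1=0011 | 1Δ
t=16: Δ0=0011 Δ1=0111 Δ2=0101 Δ3=1100 Δ4=1101 | 4Δ
t=17: Δ0=1101 Δ1=1001 | 1Δ
t=18: Δ0=1001 Δ1=1101 Δ2=1111 Δ3=0111 | 3Δ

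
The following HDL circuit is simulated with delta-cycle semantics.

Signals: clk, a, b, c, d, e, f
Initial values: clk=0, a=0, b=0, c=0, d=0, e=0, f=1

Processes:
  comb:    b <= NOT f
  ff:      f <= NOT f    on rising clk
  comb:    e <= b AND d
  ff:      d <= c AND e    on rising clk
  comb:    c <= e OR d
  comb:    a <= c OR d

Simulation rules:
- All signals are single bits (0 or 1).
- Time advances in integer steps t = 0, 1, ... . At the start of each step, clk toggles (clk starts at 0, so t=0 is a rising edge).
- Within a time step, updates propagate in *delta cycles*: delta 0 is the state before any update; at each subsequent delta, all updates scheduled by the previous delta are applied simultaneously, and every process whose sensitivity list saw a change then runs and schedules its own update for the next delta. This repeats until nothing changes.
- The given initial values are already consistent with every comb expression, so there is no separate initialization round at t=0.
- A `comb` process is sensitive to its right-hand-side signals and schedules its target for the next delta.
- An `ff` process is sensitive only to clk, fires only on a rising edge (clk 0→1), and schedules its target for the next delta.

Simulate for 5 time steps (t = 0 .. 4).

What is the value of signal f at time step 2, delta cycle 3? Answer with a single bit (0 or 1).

1

t=0 Δ0: clk=0 e=0 c=0 d=0 b=0 a=0 f=1
  Δ1: clk:0→1
  Δ2: f:1→0
  Δ3: b:0→1
  (3Δ to stable)
t=1 Δ0: clk=1 e=0 c=0 d=0 b=1 a=0 f=0
  Δ1: clk:1→0
  (1Δ to stable)
t=2 Δ0: clk=0 e=0 c=0 d=0 b=1 a=0 f=0
  Δ1: clk:0→1
  Δ2: f:0→1
  Δ3: b:1→0
  (3Δ to stable)
t=3 Δ0: clk=1 e=0 c=0 d=0 b=0 a=0 f=1
  Δ1: clk:1→0
  (1Δ to stable)
t=4 Δ0: clk=0 e=0 c=0 d=0 b=0 a=0 f=1
  Δ1: clk:0→1
  Δ2: f:1→0
  Δ3: b:0→1
  (3Δ to stable)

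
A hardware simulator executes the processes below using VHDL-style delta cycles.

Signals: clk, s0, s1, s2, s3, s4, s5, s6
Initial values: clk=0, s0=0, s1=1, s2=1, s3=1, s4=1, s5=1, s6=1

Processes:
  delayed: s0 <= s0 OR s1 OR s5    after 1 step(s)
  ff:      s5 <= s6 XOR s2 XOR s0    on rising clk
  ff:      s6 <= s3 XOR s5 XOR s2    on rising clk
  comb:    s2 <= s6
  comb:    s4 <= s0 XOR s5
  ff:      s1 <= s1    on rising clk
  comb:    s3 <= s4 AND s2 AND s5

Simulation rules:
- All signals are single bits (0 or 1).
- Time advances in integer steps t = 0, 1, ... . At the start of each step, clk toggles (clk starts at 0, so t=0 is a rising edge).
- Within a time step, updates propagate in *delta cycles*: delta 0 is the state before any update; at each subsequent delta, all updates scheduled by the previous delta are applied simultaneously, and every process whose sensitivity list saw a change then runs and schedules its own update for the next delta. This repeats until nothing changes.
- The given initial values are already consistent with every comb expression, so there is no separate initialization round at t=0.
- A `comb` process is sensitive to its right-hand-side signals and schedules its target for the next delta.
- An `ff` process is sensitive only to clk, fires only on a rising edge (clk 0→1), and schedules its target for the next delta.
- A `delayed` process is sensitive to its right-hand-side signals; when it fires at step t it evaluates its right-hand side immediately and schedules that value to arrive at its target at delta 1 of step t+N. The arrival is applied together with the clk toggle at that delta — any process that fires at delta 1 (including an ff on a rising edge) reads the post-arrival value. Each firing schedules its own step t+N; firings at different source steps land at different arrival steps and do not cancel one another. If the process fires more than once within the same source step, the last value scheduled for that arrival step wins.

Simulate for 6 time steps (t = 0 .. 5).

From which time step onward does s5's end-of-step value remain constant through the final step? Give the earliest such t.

2

t0.Δ0 s0=0 s1=1 s6=1 clk=0 s5=1 s4=1 s2=1 s3=1
t0.Δ1 s0=0 s1=1 s6=1 clk=1 s5=1 s4=1 s2=1 s3=1
t0.Δ2 s0=0 s1=1 s6=1 clk=1 s5=0 s4=1 s2=1 s3=1
t0.Δ3 s0=0 s1=1 s6=1 clk=1 s5=0 s4=0 s2=1 s3=0
t1.Δ0 s0=0 s1=1 s6=1 clk=1 s5=0 s4=0 s2=1 s3=0
t1.Δ1 s0=1 s1=1 s6=1 clk=0 s5=0 s4=0 s2=1 s3=0
t1.Δ2 s0=1 s1=1 s6=1 clk=0 s5=0 s4=1 s2=1 s3=0
t2.Δ0 s0=1 s1=1 s6=1 clk=0 s5=0 s4=1 s2=1 s3=0
t2.Δ1 s0=1 s1=1 s6=1 clk=1 s5=0 s4=1 s2=1 s3=0
t2.Δ2 s0=1 s1=1 s6=1 clk=1 s5=1 s4=1 s2=1 s3=0
t2.Δ3 s0=1 s1=1 s6=1 clk=1 s5=1 s4=0 s2=1 s3=1
t2.Δ4 s0=1 s1=1 s6=1 clk=1 s5=1 s4=0 s2=1 s3=0
t3.Δ0 s0=1 s1=1 s6=1 clk=1 s5=1 s4=0 s2=1 s3=0
t3.Δ1 s0=1 s1=1 s6=1 clk=0 s5=1 s4=0 s2=1 s3=0
t4.Δ0 s0=1 s1=1 s6=1 clk=0 s5=1 s4=0 s2=1 s3=0
t4.Δ1 s0=1 s1=1 s6=1 clk=1 s5=1 s4=0 s2=1 s3=0
t4.Δ2 s0=1 s1=1 s6=0 clk=1 s5=1 s4=0 s2=1 s3=0
t4.Δ3 s0=1 s1=1 s6=0 clk=1 s5=1 s4=0 s2=0 s3=0
t5.Δ0 s0=1 s1=1 s6=0 clk=1 s5=1 s4=0 s2=0 s3=0
t5.Δ1 s0=1 s1=1 s6=0 clk=0 s5=1 s4=0 s2=0 s3=0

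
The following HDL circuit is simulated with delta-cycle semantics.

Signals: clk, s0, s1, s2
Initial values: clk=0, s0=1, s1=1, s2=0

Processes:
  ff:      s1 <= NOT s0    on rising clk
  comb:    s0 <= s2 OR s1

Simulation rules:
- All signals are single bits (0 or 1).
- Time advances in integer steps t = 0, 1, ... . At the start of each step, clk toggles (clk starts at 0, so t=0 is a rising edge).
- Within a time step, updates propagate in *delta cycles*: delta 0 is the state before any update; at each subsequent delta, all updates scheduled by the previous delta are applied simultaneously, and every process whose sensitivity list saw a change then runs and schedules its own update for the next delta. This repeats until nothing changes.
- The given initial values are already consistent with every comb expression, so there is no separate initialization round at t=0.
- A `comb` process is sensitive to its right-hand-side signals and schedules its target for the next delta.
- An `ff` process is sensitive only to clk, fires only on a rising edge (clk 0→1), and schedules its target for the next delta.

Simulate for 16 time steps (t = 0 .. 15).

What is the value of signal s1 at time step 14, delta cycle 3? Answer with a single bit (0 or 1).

[bits: clk,s2,s0,s1]
t=0: Δ0=0011 Δ1=1011 Δ2=1010 Δ3=1000 | 3Δ
t=1: Δ0=1000 Δ1=0000 | 1Δ
t=2: Δ0=0000 Δ1=1000 Δ2=1001 Δ3=1011 | 3Δ
t=3: Δ0=1011 Δ1=0011 | 1Δ
t=4: Δ0=0011 Δ1=1011 Δ2=1010 Δ3=1000 | 3Δ
t=5: Δ0=1000 Δ1=0000 | 1Δ
t=6: Δ0=0000 Δ1=1000 Δ2=1001 Δ3=1011 | 3Δ
t=7: Δ0=1011 Δ1=0011 | 1Δ
t=8: Δ0=0011 Δ1=1011 Δ2=1010 Δ3=1000 | 3Δ
t=9: Δ0=1000 Δ1=0000 | 1Δ
t=10: Δ0=0000 Δ1=1000 Δ2=1001 Δ3=1011 | 3Δ
t=11: Δ0=1011 Δ1=0011 | 1Δ
t=12: Δ0=0011 Δ1=1011 Δ2=1010 Δ3=1000 | 3Δ
t=13: Δ0=1000 Δ1=0000 | 1Δ
t=14: Δ0=0000 Δ1=1000 Δ2=1001 Δ3=1011 | 3Δ
t=15: Δ0=1011 Δ1=0011 | 1Δ

1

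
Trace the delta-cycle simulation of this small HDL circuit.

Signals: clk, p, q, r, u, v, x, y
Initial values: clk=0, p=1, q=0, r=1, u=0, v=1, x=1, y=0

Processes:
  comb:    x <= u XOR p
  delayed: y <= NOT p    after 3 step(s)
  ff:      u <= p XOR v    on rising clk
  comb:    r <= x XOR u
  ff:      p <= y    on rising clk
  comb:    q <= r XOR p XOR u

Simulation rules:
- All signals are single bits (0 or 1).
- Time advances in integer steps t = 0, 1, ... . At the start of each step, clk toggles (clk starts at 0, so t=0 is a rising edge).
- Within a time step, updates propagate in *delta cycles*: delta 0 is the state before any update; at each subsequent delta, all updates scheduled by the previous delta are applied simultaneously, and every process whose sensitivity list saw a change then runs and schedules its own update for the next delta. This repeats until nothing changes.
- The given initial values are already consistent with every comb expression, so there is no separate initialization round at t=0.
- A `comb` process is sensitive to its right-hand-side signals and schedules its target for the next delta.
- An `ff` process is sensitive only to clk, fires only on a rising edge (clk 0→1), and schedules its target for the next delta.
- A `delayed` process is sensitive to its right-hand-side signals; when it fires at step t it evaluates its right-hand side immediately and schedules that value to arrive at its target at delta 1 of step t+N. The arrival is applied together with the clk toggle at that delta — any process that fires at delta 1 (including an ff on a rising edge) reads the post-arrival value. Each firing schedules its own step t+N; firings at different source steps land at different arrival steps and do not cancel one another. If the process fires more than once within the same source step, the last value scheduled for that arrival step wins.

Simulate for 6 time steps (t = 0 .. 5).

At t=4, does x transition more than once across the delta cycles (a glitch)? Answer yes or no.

no

t=0 Δ0: clk=0 p=1 u=0 v=1 r=1 q=0 x=1 y=0
  Δ1: clk:0→1
  Δ2: p:1→0
  Δ3: q:0→1, x:1→0
  Δ4: r:1→0
  Δ5: q:1→0
  (5Δ to stable)
t=1 Δ0: clk=1 p=0 u=0 v=1 r=0 q=0 x=0 y=0
  Δ1: clk:1→0
  (1Δ to stable)
t=2 Δ0: clk=0 p=0 u=0 v=1 r=0 q=0 x=0 y=0
  Δ1: clk:0→1
  Δ2: u:0→1
  Δ3: r:0→1, q:0→1, x:0→1
  Δ4: r:1→0, q:1→0
  Δ5: q:0→1
  (5Δ to stable)
t=3 Δ0: clk=1 p=0 u=1 v=1 r=0 q=1 x=1 y=0
  Δ1: clk:1→0, y:0→1
  (1Δ to stable)
t=4 Δ0: clk=0 p=0 u=1 v=1 r=0 q=1 x=1 y=1
  Δ1: clk:0→1
  Δ2: p:0→1
  Δ3: q:1→0, x:1→0
  Δ4: r:0→1
  Δ5: q:0→1
  (5Δ to stable)
t=5 Δ0: clk=1 p=1 u=1 v=1 r=1 q=1 x=0 y=1
  Δ1: clk:1→0
  (1Δ to stable)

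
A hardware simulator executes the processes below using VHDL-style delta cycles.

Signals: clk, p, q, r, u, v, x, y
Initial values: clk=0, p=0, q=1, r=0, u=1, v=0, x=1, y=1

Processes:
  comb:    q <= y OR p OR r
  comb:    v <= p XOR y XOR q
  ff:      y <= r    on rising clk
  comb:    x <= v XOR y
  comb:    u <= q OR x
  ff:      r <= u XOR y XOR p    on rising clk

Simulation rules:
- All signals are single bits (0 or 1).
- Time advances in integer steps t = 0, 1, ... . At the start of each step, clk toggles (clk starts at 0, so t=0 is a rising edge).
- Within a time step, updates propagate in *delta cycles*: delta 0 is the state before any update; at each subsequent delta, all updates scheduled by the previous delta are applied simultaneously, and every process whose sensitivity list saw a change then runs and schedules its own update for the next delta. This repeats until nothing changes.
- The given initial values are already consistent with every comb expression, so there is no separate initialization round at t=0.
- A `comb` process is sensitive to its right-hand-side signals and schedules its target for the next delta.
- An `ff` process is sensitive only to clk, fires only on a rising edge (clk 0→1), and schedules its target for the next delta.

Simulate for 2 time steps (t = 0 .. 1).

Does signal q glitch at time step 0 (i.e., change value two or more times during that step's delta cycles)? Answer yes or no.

no

[bits: x,q,v,y,clk,r,p,u]
t=0: Δ0=11010001 Δ1=11011001 Δ2=11001001 Δ3=00101001 Δ4=10001000 Δ5=00001001 Δ6=00001000 | 6Δ
t=1: Δ0=00001000 Δ1=00000000 | 1Δ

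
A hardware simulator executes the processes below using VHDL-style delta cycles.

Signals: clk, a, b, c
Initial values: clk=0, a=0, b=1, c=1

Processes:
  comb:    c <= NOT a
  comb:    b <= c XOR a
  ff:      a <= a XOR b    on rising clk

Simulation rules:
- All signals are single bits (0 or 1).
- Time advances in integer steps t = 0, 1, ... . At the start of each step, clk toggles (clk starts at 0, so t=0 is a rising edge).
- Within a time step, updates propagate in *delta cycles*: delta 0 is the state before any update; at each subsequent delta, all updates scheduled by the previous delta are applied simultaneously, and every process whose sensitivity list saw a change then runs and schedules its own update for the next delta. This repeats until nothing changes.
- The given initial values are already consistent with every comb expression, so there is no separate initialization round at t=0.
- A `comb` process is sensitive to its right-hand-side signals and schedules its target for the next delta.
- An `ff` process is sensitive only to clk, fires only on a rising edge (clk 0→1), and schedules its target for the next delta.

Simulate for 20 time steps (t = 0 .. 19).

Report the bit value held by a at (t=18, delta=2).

t0.Δ0 b=1 clk=0 a=0 c=1
t0.Δ1 b=1 clk=1 a=0 c=1
t0.Δ2 b=1 clk=1 a=1 c=1
t0.Δ3 b=0 clk=1 a=1 c=0
t0.Δ4 b=1 clk=1 a=1 c=0
t1.Δ0 b=1 clk=1 a=1 c=0
t1.Δ1 b=1 clk=0 a=1 c=0
t2.Δ0 b=1 clk=0 a=1 c=0
t2.Δ1 b=1 clk=1 a=1 c=0
t2.Δ2 b=1 clk=1 a=0 c=0
t2.Δ3 b=0 clk=1 a=0 c=1
t2.Δ4 b=1 clk=1 a=0 c=1
t3.Δ0 b=1 clk=1 a=0 c=1
t3.Δ1 b=1 clk=0 a=0 c=1
t4.Δ0 b=1 clk=0 a=0 c=1
t4.Δ1 b=1 clk=1 a=0 c=1
t4.Δ2 b=1 clk=1 a=1 c=1
t4.Δ3 b=0 clk=1 a=1 c=0
t4.Δ4 b=1 clk=1 a=1 c=0
t5.Δ0 b=1 clk=1 a=1 c=0
t5.Δ1 b=1 clk=0 a=1 c=0
t6.Δ0 b=1 clk=0 a=1 c=0
t6.Δ1 b=1 clk=1 a=1 c=0
t6.Δ2 b=1 clk=1 a=0 c=0
t6.Δ3 b=0 clk=1 a=0 c=1
t6.Δ4 b=1 clk=1 a=0 c=1
t7.Δ0 b=1 clk=1 a=0 c=1
t7.Δ1 b=1 clk=0 a=0 c=1
t8.Δ0 b=1 clk=0 a=0 c=1
t8.Δ1 b=1 clk=1 a=0 c=1
t8.Δ2 b=1 clk=1 a=1 c=1
t8.Δ3 b=0 clk=1 a=1 c=0
t8.Δ4 b=1 clk=1 a=1 c=0
t9.Δ0 b=1 clk=1 a=1 c=0
t9.Δ1 b=1 clk=0 a=1 c=0
t10.Δ0 b=1 clk=0 a=1 c=0
t10.Δ1 b=1 clk=1 a=1 c=0
t10.Δ2 b=1 clk=1 a=0 c=0
t10.Δ3 b=0 clk=1 a=0 c=1
t10.Δ4 b=1 clk=1 a=0 c=1
t11.Δ0 b=1 clk=1 a=0 c=1
t11.Δ1 b=1 clk=0 a=0 c=1
t12.Δ0 b=1 clk=0 a=0 c=1
t12.Δ1 b=1 clk=1 a=0 c=1
t12.Δ2 b=1 clk=1 a=1 c=1
t12.Δ3 b=0 clk=1 a=1 c=0
t12.Δ4 b=1 clk=1 a=1 c=0
t13.Δ0 b=1 clk=1 a=1 c=0
t13.Δ1 b=1 clk=0 a=1 c=0
t14.Δ0 b=1 clk=0 a=1 c=0
t14.Δ1 b=1 clk=1 a=1 c=0
t14.Δ2 b=1 clk=1 a=0 c=0
t14.Δ3 b=0 clk=1 a=0 c=1
t14.Δ4 b=1 clk=1 a=0 c=1
t15.Δ0 b=1 clk=1 a=0 c=1
t15.Δ1 b=1 clk=0 a=0 c=1
t16.Δ0 b=1 clk=0 a=0 c=1
t16.Δ1 b=1 clk=1 a=0 c=1
t16.Δ2 b=1 clk=1 a=1 c=1
t16.Δ3 b=0 clk=1 a=1 c=0
t16.Δ4 b=1 clk=1 a=1 c=0
t17.Δ0 b=1 clk=1 a=1 c=0
t17.Δ1 b=1 clk=0 a=1 c=0
t18.Δ0 b=1 clk=0 a=1 c=0
t18.Δ1 b=1 clk=1 a=1 c=0
t18.Δ2 b=1 clk=1 a=0 c=0
t18.Δ3 b=0 clk=1 a=0 c=1
t18.Δ4 b=1 clk=1 a=0 c=1
t19.Δ0 b=1 clk=1 a=0 c=1
t19.Δ1 b=1 clk=0 a=0 c=1

0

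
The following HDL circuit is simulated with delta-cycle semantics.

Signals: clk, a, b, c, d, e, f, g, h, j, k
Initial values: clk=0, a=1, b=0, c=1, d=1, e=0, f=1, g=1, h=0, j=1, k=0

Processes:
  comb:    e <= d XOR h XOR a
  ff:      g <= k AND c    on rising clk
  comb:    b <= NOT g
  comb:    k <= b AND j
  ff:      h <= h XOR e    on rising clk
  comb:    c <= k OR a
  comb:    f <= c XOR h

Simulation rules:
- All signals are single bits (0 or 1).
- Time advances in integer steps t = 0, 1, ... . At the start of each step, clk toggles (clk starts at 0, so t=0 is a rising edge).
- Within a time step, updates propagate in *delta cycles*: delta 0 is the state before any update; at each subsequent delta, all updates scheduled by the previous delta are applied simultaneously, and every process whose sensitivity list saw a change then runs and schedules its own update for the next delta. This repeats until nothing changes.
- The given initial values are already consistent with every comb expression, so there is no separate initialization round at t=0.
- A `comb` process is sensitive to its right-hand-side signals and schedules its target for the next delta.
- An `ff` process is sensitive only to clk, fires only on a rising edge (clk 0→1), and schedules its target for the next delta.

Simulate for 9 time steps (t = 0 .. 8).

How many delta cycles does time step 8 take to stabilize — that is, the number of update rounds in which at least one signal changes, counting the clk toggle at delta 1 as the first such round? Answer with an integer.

4

t0.Δ0 c=1 h=0 j=1 clk=0 a=1 e=0 g=1 k=0 d=1 b=0 f=1
t0.Δ1 c=1 h=0 j=1 clk=1 a=1 e=0 g=1 k=0 d=1 b=0 f=1
t0.Δ2 c=1 h=0 j=1 clk=1 a=1 e=0 g=0 k=0 d=1 b=0 f=1
t0.Δ3 c=1 h=0 j=1 clk=1 a=1 e=0 g=0 k=0 d=1 b=1 f=1
t0.Δ4 c=1 h=0 j=1 clk=1 a=1 e=0 g=0 k=1 d=1 b=1 f=1
t1.Δ0 c=1 h=0 j=1 clk=1 a=1 e=0 g=0 k=1 d=1 b=1 f=1
t1.Δ1 c=1 h=0 j=1 clk=0 a=1 e=0 g=0 k=1 d=1 b=1 f=1
t2.Δ0 c=1 h=0 j=1 clk=0 a=1 e=0 g=0 k=1 d=1 b=1 f=1
t2.Δ1 c=1 h=0 j=1 clk=1 a=1 e=0 g=0 k=1 d=1 b=1 f=1
t2.Δ2 c=1 h=0 j=1 clk=1 a=1 e=0 g=1 k=1 d=1 b=1 f=1
t2.Δ3 c=1 h=0 j=1 clk=1 a=1 e=0 g=1 k=1 d=1 b=0 f=1
t2.Δ4 c=1 h=0 j=1 clk=1 a=1 e=0 g=1 k=0 d=1 b=0 f=1
t3.Δ0 c=1 h=0 j=1 clk=1 a=1 e=0 g=1 k=0 d=1 b=0 f=1
t3.Δ1 c=1 h=0 j=1 clk=0 a=1 e=0 g=1 k=0 d=1 b=0 f=1
t4.Δ0 c=1 h=0 j=1 clk=0 a=1 e=0 g=1 k=0 d=1 b=0 f=1
t4.Δ1 c=1 h=0 j=1 clk=1 a=1 e=0 g=1 k=0 d=1 b=0 f=1
t4.Δ2 c=1 h=0 j=1 clk=1 a=1 e=0 g=0 k=0 d=1 b=0 f=1
t4.Δ3 c=1 h=0 j=1 clk=1 a=1 e=0 g=0 k=0 d=1 b=1 f=1
t4.Δ4 c=1 h=0 j=1 clk=1 a=1 e=0 g=0 k=1 d=1 b=1 f=1
t5.Δ0 c=1 h=0 j=1 clk=1 a=1 e=0 g=0 k=1 d=1 b=1 f=1
t5.Δ1 c=1 h=0 j=1 clk=0 a=1 e=0 g=0 k=1 d=1 b=1 f=1
t6.Δ0 c=1 h=0 j=1 clk=0 a=1 e=0 g=0 k=1 d=1 b=1 f=1
t6.Δ1 c=1 h=0 j=1 clk=1 a=1 e=0 g=0 k=1 d=1 b=1 f=1
t6.Δ2 c=1 h=0 j=1 clk=1 a=1 e=0 g=1 k=1 d=1 b=1 f=1
t6.Δ3 c=1 h=0 j=1 clk=1 a=1 e=0 g=1 k=1 d=1 b=0 f=1
t6.Δ4 c=1 h=0 j=1 clk=1 a=1 e=0 g=1 k=0 d=1 b=0 f=1
t7.Δ0 c=1 h=0 j=1 clk=1 a=1 e=0 g=1 k=0 d=1 b=0 f=1
t7.Δ1 c=1 h=0 j=1 clk=0 a=1 e=0 g=1 k=0 d=1 b=0 f=1
t8.Δ0 c=1 h=0 j=1 clk=0 a=1 e=0 g=1 k=0 d=1 b=0 f=1
t8.Δ1 c=1 h=0 j=1 clk=1 a=1 e=0 g=1 k=0 d=1 b=0 f=1
t8.Δ2 c=1 h=0 j=1 clk=1 a=1 e=0 g=0 k=0 d=1 b=0 f=1
t8.Δ3 c=1 h=0 j=1 clk=1 a=1 e=0 g=0 k=0 d=1 b=1 f=1
t8.Δ4 c=1 h=0 j=1 clk=1 a=1 e=0 g=0 k=1 d=1 b=1 f=1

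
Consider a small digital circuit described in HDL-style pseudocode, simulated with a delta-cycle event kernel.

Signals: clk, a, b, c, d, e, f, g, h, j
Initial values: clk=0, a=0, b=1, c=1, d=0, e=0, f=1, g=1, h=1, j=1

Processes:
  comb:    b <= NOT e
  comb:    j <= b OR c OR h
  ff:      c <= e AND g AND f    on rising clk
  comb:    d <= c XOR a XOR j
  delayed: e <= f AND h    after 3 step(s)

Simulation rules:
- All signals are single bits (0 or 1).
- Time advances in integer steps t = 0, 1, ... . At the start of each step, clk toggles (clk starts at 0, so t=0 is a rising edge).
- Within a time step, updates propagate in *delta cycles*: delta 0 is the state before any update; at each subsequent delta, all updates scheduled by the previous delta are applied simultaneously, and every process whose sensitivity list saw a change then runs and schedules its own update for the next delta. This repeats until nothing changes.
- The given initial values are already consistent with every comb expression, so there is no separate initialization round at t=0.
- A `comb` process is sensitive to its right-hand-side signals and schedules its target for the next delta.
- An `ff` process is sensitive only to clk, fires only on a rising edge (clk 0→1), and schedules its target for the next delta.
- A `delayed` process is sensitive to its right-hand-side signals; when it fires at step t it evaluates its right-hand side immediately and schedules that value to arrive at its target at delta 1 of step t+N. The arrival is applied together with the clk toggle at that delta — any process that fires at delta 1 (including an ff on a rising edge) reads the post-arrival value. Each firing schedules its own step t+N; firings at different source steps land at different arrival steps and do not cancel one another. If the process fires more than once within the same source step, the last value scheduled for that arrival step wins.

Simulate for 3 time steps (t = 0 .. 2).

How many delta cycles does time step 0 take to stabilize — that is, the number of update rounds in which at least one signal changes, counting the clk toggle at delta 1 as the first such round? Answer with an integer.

[bits: e,g,d,c,b,j,h,f,clk,a]
t=0: Δ0=0101111100 Δ1=0101111110 Δ2=0100111110 Δ3=0110111110 | 3Δ
t=1: Δ0=0110111110 Δ1=0110111100 | 1Δ
t=2: Δ0=0110111100 Δ1=0110111110 | 1Δ

3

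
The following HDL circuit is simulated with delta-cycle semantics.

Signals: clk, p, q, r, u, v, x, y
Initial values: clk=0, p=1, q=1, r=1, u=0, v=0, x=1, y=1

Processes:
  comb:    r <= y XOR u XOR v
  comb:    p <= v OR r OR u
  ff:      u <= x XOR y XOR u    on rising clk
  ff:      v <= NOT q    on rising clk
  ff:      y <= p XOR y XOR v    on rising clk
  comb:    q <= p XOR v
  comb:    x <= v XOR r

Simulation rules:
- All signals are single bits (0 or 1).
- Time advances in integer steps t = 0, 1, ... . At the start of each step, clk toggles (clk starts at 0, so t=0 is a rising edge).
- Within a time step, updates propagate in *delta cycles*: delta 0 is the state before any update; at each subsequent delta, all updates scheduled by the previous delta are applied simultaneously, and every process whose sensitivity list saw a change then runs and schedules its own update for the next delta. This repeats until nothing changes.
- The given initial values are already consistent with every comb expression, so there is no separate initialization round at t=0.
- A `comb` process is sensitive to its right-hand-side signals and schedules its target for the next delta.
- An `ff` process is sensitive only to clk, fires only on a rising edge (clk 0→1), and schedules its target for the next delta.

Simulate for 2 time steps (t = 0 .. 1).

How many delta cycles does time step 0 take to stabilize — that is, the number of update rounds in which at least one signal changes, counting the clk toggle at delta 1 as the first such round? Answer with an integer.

5

t0.Δ0 v=0 clk=0 p=1 u=0 q=1 r=1 x=1 y=1
t0.Δ1 v=0 clk=1 p=1 u=0 q=1 r=1 x=1 y=1
t0.Δ2 v=0 clk=1 p=1 u=0 q=1 r=1 x=1 y=0
t0.Δ3 v=0 clk=1 p=1 u=0 q=1 r=0 x=1 y=0
t0.Δ4 v=0 clk=1 p=0 u=0 q=1 r=0 x=0 y=0
t0.Δ5 v=0 clk=1 p=0 u=0 q=0 r=0 x=0 y=0
t1.Δ0 v=0 clk=1 p=0 u=0 q=0 r=0 x=0 y=0
t1.Δ1 v=0 clk=0 p=0 u=0 q=0 r=0 x=0 y=0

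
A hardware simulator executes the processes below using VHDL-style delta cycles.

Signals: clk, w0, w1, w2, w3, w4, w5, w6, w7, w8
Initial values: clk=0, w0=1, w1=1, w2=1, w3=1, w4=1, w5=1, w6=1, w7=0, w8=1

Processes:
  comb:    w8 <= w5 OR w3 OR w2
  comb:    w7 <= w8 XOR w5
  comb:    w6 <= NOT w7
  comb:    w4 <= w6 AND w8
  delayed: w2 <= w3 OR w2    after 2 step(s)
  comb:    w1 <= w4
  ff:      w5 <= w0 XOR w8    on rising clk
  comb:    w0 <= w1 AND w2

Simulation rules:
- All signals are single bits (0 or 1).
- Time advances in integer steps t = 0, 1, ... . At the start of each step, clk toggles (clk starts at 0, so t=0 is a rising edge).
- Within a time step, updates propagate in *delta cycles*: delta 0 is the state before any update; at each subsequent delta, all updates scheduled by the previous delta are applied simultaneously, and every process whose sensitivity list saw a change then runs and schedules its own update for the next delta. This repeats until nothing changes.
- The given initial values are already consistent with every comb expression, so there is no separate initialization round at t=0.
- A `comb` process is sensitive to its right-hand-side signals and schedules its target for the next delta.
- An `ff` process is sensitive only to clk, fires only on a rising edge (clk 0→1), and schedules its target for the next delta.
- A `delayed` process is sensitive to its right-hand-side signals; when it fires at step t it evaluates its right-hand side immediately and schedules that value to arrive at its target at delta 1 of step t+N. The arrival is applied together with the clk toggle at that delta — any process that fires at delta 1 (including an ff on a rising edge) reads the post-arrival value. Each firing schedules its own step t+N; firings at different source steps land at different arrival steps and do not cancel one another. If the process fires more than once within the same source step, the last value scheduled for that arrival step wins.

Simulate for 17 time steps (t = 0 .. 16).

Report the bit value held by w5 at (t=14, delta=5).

1

t=0 Δ0: w1=1 w4=1 w2=1 w8=1 w5=1 w0=1 w7=0 w6=1 clk=0 w3=1
  Δ1: clk:0→1
  Δ2: w5:1→0
  Δ3: w7:0→1
  Δ4: w6:1→0
  Δ5: w4:1→0
  Δ6: w1:1→0
  Δ7: w0:1→0
  (7Δ to stable)
t=1 Δ0: w1=0 w4=0 w2=1 w8=1 w5=0 w0=0 w7=1 w6=0 clk=1 w3=1
  Δ1: clk:1→0
  (1Δ to stable)
t=2 Δ0: w1=0 w4=0 w2=1 w8=1 w5=0 w0=0 w7=1 w6=0 clk=0 w3=1
  Δ1: clk:0→1
  Δ2: w5:0→1
  Δ3: w7:1→0
  Δ4: w6:0→1
  Δ5: w4:0→1
  Δ6: w1:0→1
  Δ7: w0:0→1
  (7Δ to stable)
t=3 Δ0: w1=1 w4=1 w2=1 w8=1 w5=1 w0=1 w7=0 w6=1 clk=1 w3=1
  Δ1: clk:1→0
  (1Δ to stable)
t=4 Δ0: w1=1 w4=1 w2=1 w8=1 w5=1 w0=1 w7=0 w6=1 clk=0 w3=1
  Δ1: clk:0→1
  Δ2: w5:1→0
  Δ3: w7:0→1
  Δ4: w6:1→0
  Δ5: w4:1→0
  Δ6: w1:1→0
  Δ7: w0:1→0
  (7Δ to stable)
t=5 Δ0: w1=0 w4=0 w2=1 w8=1 w5=0 w0=0 w7=1 w6=0 clk=1 w3=1
  Δ1: clk:1→0
  (1Δ to stable)
t=6 Δ0: w1=0 w4=0 w2=1 w8=1 w5=0 w0=0 w7=1 w6=0 clk=0 w3=1
  Δ1: clk:0→1
  Δ2: w5:0→1
  Δ3: w7:1→0
  Δ4: w6:0→1
  Δ5: w4:0→1
  Δ6: w1:0→1
  Δ7: w0:0→1
  (7Δ to stable)
t=7 Δ0: w1=1 w4=1 w2=1 w8=1 w5=1 w0=1 w7=0 w6=1 clk=1 w3=1
  Δ1: clk:1→0
  (1Δ to stable)
t=8 Δ0: w1=1 w4=1 w2=1 w8=1 w5=1 w0=1 w7=0 w6=1 clk=0 w3=1
  Δ1: clk:0→1
  Δ2: w5:1→0
  Δ3: w7:0→1
  Δ4: w6:1→0
  Δ5: w4:1→0
  Δ6: w1:1→0
  Δ7: w0:1→0
  (7Δ to stable)
t=9 Δ0: w1=0 w4=0 w2=1 w8=1 w5=0 w0=0 w7=1 w6=0 clk=1 w3=1
  Δ1: clk:1→0
  (1Δ to stable)
t=10 Δ0: w1=0 w4=0 w2=1 w8=1 w5=0 w0=0 w7=1 w6=0 clk=0 w3=1
  Δ1: clk:0→1
  Δ2: w5:0→1
  Δ3: w7:1→0
  Δ4: w6:0→1
  Δ5: w4:0→1
  Δ6: w1:0→1
  Δ7: w0:0→1
  (7Δ to stable)
t=11 Δ0: w1=1 w4=1 w2=1 w8=1 w5=1 w0=1 w7=0 w6=1 clk=1 w3=1
  Δ1: clk:1→0
  (1Δ to stable)
t=12 Δ0: w1=1 w4=1 w2=1 w8=1 w5=1 w0=1 w7=0 w6=1 clk=0 w3=1
  Δ1: clk:0→1
  Δ2: w5:1→0
  Δ3: w7:0→1
  Δ4: w6:1→0
  Δ5: w4:1→0
  Δ6: w1:1→0
  Δ7: w0:1→0
  (7Δ to stable)
t=13 Δ0: w1=0 w4=0 w2=1 w8=1 w5=0 w0=0 w7=1 w6=0 clk=1 w3=1
  Δ1: clk:1→0
  (1Δ to stable)
t=14 Δ0: w1=0 w4=0 w2=1 w8=1 w5=0 w0=0 w7=1 w6=0 clk=0 w3=1
  Δ1: clk:0→1
  Δ2: w5:0→1
  Δ3: w7:1→0
  Δ4: w6:0→1
  Δ5: w4:0→1
  Δ6: w1:0→1
  Δ7: w0:0→1
  (7Δ to stable)
t=15 Δ0: w1=1 w4=1 w2=1 w8=1 w5=1 w0=1 w7=0 w6=1 clk=1 w3=1
  Δ1: clk:1→0
  (1Δ to stable)
t=16 Δ0: w1=1 w4=1 w2=1 w8=1 w5=1 w0=1 w7=0 w6=1 clk=0 w3=1
  Δ1: clk:0→1
  Δ2: w5:1→0
  Δ3: w7:0→1
  Δ4: w6:1→0
  Δ5: w4:1→0
  Δ6: w1:1→0
  Δ7: w0:1→0
  (7Δ to stable)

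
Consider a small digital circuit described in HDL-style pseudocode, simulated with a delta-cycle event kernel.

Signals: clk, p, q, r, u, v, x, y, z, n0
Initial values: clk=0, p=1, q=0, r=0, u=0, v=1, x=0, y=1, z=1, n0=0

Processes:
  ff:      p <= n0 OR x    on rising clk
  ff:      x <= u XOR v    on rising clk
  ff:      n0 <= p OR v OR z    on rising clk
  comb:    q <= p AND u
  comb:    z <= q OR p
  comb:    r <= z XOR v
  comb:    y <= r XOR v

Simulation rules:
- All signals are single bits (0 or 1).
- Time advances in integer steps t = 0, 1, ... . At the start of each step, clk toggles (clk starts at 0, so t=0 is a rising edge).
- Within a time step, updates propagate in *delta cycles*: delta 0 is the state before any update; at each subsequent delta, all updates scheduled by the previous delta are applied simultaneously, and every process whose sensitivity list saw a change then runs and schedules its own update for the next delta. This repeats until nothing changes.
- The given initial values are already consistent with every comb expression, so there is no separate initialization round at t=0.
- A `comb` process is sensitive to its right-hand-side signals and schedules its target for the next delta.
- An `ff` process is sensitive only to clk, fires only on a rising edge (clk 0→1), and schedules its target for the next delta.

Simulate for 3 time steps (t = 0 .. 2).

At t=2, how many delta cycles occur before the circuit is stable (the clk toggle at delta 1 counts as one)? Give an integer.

5

t=0 Δ0: p=1 clk=0 r=0 n0=0 y=1 z=1 v=1 x=0 q=0 u=0
  Δ1: clk:0→1
  Δ2: p:1→0, n0:0→1, x:0→1
  Δ3: z:1→0
  Δ4: r:0→1
  Δ5: y:1→0
  (5Δ to stable)
t=1 Δ0: p=0 clk=1 r=1 n0=1 y=0 z=0 v=1 x=1 q=0 u=0
  Δ1: clk:1→0
  (1Δ to stable)
t=2 Δ0: p=0 clk=0 r=1 n0=1 y=0 z=0 v=1 x=1 q=0 u=0
  Δ1: clk:0→1
  Δ2: p:0→1
  Δ3: z:0→1
  Δ4: r:1→0
  Δ5: y:0→1
  (5Δ to stable)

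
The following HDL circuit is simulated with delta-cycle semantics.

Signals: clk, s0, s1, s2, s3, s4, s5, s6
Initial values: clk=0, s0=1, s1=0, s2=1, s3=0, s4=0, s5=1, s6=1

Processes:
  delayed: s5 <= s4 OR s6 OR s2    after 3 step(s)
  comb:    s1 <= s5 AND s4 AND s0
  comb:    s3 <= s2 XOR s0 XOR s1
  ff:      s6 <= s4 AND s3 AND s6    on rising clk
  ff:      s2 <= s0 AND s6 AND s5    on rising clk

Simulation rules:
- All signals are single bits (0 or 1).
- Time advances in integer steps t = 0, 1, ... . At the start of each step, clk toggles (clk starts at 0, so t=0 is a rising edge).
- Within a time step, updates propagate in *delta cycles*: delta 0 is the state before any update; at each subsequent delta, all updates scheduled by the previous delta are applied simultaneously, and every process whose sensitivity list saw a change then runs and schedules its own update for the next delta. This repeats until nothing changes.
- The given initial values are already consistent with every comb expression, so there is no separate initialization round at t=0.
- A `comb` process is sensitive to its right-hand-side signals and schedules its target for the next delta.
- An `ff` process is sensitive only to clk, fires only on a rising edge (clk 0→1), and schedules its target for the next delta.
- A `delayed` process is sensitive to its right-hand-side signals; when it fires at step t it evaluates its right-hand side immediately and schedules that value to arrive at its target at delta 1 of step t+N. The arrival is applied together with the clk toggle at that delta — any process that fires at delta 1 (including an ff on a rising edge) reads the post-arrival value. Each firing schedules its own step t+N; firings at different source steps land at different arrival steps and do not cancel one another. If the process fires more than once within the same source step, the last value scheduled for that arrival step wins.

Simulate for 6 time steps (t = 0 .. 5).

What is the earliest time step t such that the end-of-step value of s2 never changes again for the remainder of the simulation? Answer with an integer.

2

t0.Δ0 s6=1 s2=1 s1=0 s4=0 clk=0 s3=0 s5=1 s0=1
t0.Δ1 s6=1 s2=1 s1=0 s4=0 clk=1 s3=0 s5=1 s0=1
t0.Δ2 s6=0 s2=1 s1=0 s4=0 clk=1 s3=0 s5=1 s0=1
t1.Δ0 s6=0 s2=1 s1=0 s4=0 clk=1 s3=0 s5=1 s0=1
t1.Δ1 s6=0 s2=1 s1=0 s4=0 clk=0 s3=0 s5=1 s0=1
t2.Δ0 s6=0 s2=1 s1=0 s4=0 clk=0 s3=0 s5=1 s0=1
t2.Δ1 s6=0 s2=1 s1=0 s4=0 clk=1 s3=0 s5=1 s0=1
t2.Δ2 s6=0 s2=0 s1=0 s4=0 clk=1 s3=0 s5=1 s0=1
t2.Δ3 s6=0 s2=0 s1=0 s4=0 clk=1 s3=1 s5=1 s0=1
t3.Δ0 s6=0 s2=0 s1=0 s4=0 clk=1 s3=1 s5=1 s0=1
t3.Δ1 s6=0 s2=0 s1=0 s4=0 clk=0 s3=1 s5=1 s0=1
t4.Δ0 s6=0 s2=0 s1=0 s4=0 clk=0 s3=1 s5=1 s0=1
t4.Δ1 s6=0 s2=0 s1=0 s4=0 clk=1 s3=1 s5=1 s0=1
t5.Δ0 s6=0 s2=0 s1=0 s4=0 clk=1 s3=1 s5=1 s0=1
t5.Δ1 s6=0 s2=0 s1=0 s4=0 clk=0 s3=1 s5=0 s0=1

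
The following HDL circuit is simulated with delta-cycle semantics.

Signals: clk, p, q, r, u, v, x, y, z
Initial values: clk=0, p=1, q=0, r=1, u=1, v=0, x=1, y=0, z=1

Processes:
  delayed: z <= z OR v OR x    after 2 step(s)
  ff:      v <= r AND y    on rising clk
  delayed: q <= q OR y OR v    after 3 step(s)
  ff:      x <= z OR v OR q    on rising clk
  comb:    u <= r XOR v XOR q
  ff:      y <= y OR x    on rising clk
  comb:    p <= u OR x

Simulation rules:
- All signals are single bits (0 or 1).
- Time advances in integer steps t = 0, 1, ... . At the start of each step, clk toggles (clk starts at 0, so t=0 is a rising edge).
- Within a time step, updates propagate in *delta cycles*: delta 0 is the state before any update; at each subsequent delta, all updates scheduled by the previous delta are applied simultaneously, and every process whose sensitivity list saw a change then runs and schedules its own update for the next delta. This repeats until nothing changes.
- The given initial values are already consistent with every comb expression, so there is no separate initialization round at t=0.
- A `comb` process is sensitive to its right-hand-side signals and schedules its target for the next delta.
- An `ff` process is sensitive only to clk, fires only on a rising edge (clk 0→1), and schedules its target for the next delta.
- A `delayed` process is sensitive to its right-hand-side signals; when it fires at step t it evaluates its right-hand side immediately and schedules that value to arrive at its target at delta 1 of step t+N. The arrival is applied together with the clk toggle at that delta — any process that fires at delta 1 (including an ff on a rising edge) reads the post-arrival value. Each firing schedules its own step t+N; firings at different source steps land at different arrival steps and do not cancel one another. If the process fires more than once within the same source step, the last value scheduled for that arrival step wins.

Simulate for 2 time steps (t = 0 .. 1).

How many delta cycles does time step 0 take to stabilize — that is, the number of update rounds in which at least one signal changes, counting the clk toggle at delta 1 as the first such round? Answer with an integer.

2

t0.Δ0 r=1 z=1 x=1 u=1 y=0 q=0 v=0 clk=0 p=1
t0.Δ1 r=1 z=1 x=1 u=1 y=0 q=0 v=0 clk=1 p=1
t0.Δ2 r=1 z=1 x=1 u=1 y=1 q=0 v=0 clk=1 p=1
t1.Δ0 r=1 z=1 x=1 u=1 y=1 q=0 v=0 clk=1 p=1
t1.Δ1 r=1 z=1 x=1 u=1 y=1 q=0 v=0 clk=0 p=1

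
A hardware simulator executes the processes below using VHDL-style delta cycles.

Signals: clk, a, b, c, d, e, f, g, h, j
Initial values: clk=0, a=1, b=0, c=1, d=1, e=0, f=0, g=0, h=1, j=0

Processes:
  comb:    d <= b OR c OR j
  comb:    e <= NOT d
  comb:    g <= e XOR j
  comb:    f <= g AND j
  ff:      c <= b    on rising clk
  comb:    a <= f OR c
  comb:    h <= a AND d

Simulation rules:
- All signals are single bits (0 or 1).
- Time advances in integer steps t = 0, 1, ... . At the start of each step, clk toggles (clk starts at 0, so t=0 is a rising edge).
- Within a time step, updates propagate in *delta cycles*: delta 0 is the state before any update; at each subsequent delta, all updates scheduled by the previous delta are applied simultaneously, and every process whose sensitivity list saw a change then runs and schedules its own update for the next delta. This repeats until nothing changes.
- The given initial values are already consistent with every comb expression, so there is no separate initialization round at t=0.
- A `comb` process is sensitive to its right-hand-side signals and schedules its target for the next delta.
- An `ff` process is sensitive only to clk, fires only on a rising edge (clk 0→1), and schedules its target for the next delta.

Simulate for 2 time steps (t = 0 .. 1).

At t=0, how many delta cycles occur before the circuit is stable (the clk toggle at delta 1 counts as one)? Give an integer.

5

[bits: clk,g,d,f,h,b,j,c,a,e]
t=0: Δ0=0010100110 Δ1=1010100110 Δ2=1010100010 Δ3=1000100000 Δ4=1000000001 Δ5=1100000001 | 5Δ
t=1: Δ0=1100000001 Δ1=0100000001 | 1Δ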